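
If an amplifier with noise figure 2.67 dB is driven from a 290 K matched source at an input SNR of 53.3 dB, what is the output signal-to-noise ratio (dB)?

By definition F = SNR_in/SNR_out, so in dB: SNR_out = SNR_in − NF
SNR_out = 53.3 − 2.67 = 50.63 dB

50.63 dB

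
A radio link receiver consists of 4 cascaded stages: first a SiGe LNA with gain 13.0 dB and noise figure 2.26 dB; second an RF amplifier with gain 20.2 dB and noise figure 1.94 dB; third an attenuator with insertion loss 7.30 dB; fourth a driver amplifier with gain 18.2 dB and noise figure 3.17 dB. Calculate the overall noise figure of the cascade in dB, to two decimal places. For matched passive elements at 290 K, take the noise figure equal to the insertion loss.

Convert to linear (a loss of L dB is a gain of −L dB): F_i = 10^(NF_i/10), G_i = 10^(G_i,dB/10)
  Stage 1: F_1 = 10^(2.26/10) = 1.683, G_1 = 10^(13.0/10) = 19.95
  Stage 2: F_2 = 10^(1.94/10) = 1.563, G_2 = 10^(20.2/10) = 104.7
  Stage 3: F_3 = 10^(7.30/10) = 5.370, G_3 = 10^(−7.30/10) = 0.1862
  Stage 4: F_4 = 10^(3.17/10) = 2.075, G_4 = 10^(18.2/10) = 66.07
Friis cascade:
  F = 1.683 + (1.563 − 1)/19.95 + (5.370 − 1)/2089 + (2.075 − 1)/389.0 = 1.716
NF = 10 log₁₀(1.716) = 2.34 dB

2.34 dB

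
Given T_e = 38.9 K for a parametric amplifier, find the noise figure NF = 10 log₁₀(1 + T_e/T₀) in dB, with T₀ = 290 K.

0.547 dB

F = 1 + T_e/T₀ = 1 + 38.9/290 = 1.13414
NF = 10 log₁₀(1.13414) = 0.547 dB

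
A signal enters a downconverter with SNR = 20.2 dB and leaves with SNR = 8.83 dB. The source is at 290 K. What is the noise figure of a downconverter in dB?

NF (dB) = SNR_in(dB) − SNR_out(dB) when the source is at T₀
NF = 20.2 − 8.83 = 11.37 dB

11.37 dB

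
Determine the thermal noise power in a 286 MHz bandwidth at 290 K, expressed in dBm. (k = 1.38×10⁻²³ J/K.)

P_n = kTB = 1.38×10⁻²³ × 290 × 2.86×10⁸ = 1.14×10⁻¹² W
In dBm: 10 log₁₀(1.14×10⁻¹² / 10⁻³) = −89.4 dBm

−89.4 dBm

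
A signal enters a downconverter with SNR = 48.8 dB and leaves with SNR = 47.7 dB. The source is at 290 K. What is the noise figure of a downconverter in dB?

NF (dB) = SNR_in(dB) − SNR_out(dB) when the source is at T₀
NF = 48.8 − 47.7 = 1.1 dB

1.1 dB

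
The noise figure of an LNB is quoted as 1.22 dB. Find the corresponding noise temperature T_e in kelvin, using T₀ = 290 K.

94.1 K

F = 10^(1.22/10) = 1.32434
T_e = (F − 1)·T₀ = (1.32434 − 1) × 290 = 94.1 K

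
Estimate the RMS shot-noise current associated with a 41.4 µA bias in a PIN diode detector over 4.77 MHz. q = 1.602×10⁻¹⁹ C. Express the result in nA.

I_n = √(2qI·B)
2qI·B = 2 × 1.602×10⁻¹⁹ × 4.14×10⁻⁵ × 4.77×10⁶ = 6.33×10⁻¹⁷ A²
I_n = √(6.33×10⁻¹⁷) = 7.95×10⁻⁹ A = 7.95 nA

7.95 nA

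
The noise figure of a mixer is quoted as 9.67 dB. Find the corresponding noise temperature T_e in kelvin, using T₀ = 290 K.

2398 K

F = 10^(9.67/10) = 9.2683
T_e = (F − 1)·T₀ = (9.2683 − 1) × 290 = 2398 K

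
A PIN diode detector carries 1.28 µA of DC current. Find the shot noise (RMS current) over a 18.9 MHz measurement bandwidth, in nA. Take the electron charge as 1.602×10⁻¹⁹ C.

I_n = √(2qI·B)
2qI·B = 2 × 1.602×10⁻¹⁹ × 1.28×10⁻⁶ × 1.89×10⁷ = 7.75×10⁻¹⁸ A²
I_n = √(7.75×10⁻¹⁸) = 2.78×10⁻⁹ A = 2.78 nA

2.78 nA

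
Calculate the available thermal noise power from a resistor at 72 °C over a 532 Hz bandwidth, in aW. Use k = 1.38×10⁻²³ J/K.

T = 72 °C + 273.15 = 345.15 K
P_n = kTB = 1.38×10⁻²³ × 345.15 × 5.32×10² = 2.53×10⁻¹⁸ W = 2.53 aW

2.53 aW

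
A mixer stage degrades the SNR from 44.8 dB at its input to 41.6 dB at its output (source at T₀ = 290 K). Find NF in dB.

3.2 dB

NF (dB) = SNR_in(dB) − SNR_out(dB) when the source is at T₀
NF = 44.8 − 41.6 = 3.2 dB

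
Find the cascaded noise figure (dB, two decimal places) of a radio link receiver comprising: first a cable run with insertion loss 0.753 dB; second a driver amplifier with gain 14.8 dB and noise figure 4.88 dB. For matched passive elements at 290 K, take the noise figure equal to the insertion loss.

Convert to linear (a loss of L dB is a gain of −L dB): F_i = 10^(NF_i/10), G_i = 10^(G_i,dB/10)
  Stage 1: F_1 = 10^(0.753/10) = 1.189, G_1 = 10^(−0.753/10) = 0.8408
  Stage 2: F_2 = 10^(4.88/10) = 3.076, G_2 = 10^(14.8/10) = 30.20
Friis cascade:
  F = 1.189 + (3.076 − 1)/0.8408 = 3.658
NF = 10 log₁₀(3.658) = 5.63 dB

5.63 dB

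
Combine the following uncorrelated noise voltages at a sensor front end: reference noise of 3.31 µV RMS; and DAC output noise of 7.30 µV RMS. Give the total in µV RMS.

Uncorrelated sources add in power (mean-square): V_tot = √(ΣV_i²)
V_tot = √[(3.31×10⁻⁶)² + (7.30×10⁻⁶)²] = 8.02×10⁻⁶ V = 8.02 µV

8.02 µV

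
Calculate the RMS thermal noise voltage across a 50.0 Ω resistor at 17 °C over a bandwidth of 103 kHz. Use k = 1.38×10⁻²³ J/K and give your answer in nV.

T = 17 °C + 273.15 = 290.15 K
V_n = √(4kTRB)
4kTRB = 4 × 1.38×10⁻²³ × 290.15 × 5.00×10¹ × 1.03×10⁵ = 8.25×10⁻¹⁴ V²
V_n = √(8.25×10⁻¹⁴) = 2.87×10⁻⁷ V = 287 nV

287 nV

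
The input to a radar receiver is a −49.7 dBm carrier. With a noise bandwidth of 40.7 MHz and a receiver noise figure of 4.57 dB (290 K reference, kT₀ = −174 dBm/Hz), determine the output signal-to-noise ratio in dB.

Noise floor: N = −174 + 10 log₁₀(B) + NF
10 log₁₀(4.07×10⁷) = 76.1 dB
N = −174 + 76.1 + 4.57 = −93.33 dBm
SNR = P_sig − N = −49.7 − (−93.33) = 43.63 dB → 43.6 dB

43.6 dB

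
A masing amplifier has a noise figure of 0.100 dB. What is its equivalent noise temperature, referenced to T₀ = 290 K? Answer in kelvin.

6.75 K

F = 10^(0.100/10) = 1.02329
T_e = (F − 1)·T₀ = (1.02329 − 1) × 290 = 6.75 K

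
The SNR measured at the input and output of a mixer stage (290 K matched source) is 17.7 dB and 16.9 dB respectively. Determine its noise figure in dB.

NF (dB) = SNR_in(dB) − SNR_out(dB) when the source is at T₀
NF = 17.7 − 16.9 = 0.8 dB

0.8 dB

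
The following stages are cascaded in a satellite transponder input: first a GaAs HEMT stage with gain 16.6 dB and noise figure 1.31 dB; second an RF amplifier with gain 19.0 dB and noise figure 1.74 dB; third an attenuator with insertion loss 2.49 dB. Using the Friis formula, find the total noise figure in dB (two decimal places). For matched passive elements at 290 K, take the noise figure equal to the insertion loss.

1.35 dB

Convert to linear (a loss of L dB is a gain of −L dB): F_i = 10^(NF_i/10), G_i = 10^(G_i,dB/10)
  Stage 1: F_1 = 10^(1.31/10) = 1.352, G_1 = 10^(16.6/10) = 45.71
  Stage 2: F_2 = 10^(1.74/10) = 1.493, G_2 = 10^(19.0/10) = 79.43
  Stage 3: F_3 = 10^(2.49/10) = 1.774, G_3 = 10^(−2.49/10) = 0.5636
Friis cascade:
  F = 1.352 + (1.493 − 1)/45.71 + (1.774 − 1)/3631 = 1.363
NF = 10 log₁₀(1.363) = 1.35 dB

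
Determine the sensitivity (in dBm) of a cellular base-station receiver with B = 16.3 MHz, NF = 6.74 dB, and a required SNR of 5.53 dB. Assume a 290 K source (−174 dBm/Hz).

Sensitivity = −174 + 10 log₁₀(B) + NF + SNR_min
= −174 + 72.12 + 6.74 + 5.53
= −89.61 dBm → −89.6 dBm

−89.6 dBm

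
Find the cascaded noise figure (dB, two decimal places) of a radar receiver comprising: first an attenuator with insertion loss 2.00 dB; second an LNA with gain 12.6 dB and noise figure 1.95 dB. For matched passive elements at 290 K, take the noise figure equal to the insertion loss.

3.95 dB

Convert to linear (a loss of L dB is a gain of −L dB): F_i = 10^(NF_i/10), G_i = 10^(G_i,dB/10)
  Stage 1: F_1 = 10^(2.00/10) = 1.585, G_1 = 10^(−2.00/10) = 0.6310
  Stage 2: F_2 = 10^(1.95/10) = 1.567, G_2 = 10^(12.6/10) = 18.20
Friis cascade:
  F = 1.585 + (1.567 − 1)/0.6310 = 2.483
NF = 10 log₁₀(2.483) = 3.95 dB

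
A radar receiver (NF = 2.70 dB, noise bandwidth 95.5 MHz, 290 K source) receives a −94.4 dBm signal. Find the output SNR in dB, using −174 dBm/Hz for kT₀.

Noise floor: N = −174 + 10 log₁₀(B) + NF
10 log₁₀(9.55×10⁷) = 79.8 dB
N = −174 + 79.8 + 2.70 = −91.50 dBm
SNR = P_sig − N = −94.4 − (−91.50) = −2.90 dB → −2.9 dB

−2.9 dB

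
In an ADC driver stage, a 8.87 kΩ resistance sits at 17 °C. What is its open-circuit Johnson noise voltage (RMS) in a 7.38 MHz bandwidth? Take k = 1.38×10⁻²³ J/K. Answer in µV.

T = 17 °C + 273.15 = 290.15 K
V_n = √(4kTRB)
4kTRB = 4 × 1.38×10⁻²³ × 290.15 × 8.87×10³ × 7.38×10⁶ = 1.05×10⁻⁹ V²
V_n = √(1.05×10⁻⁹) = 3.24×10⁻⁵ V = 32.4 µV

32.4 µV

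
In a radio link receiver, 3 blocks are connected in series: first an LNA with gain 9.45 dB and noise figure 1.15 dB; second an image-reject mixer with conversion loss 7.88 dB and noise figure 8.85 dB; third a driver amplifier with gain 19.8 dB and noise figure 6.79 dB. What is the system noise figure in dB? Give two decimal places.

6.71 dB

Convert to linear (a loss of L dB is a gain of −L dB): F_i = 10^(NF_i/10), G_i = 10^(G_i,dB/10)
  Stage 1: F_1 = 10^(1.15/10) = 1.303, G_1 = 10^(9.45/10) = 8.810
  Stage 2: F_2 = 10^(8.85/10) = 7.674, G_2 = 10^(−7.88/10) = 0.1629
  Stage 3: F_3 = 10^(6.79/10) = 4.775, G_3 = 10^(19.8/10) = 95.50
Friis cascade:
  F = 1.303 + (7.674 − 1)/8.810 + (4.775 − 1)/1.435 = 4.691
NF = 10 log₁₀(4.691) = 6.71 dB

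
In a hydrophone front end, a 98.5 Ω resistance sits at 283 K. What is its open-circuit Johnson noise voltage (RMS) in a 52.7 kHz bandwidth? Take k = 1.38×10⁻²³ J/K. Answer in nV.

V_n = √(4kTRB)
4kTRB = 4 × 1.38×10⁻²³ × 283 × 9.85×10¹ × 5.27×10⁴ = 8.11×10⁻¹⁴ V²
V_n = √(8.11×10⁻¹⁴) = 2.85×10⁻⁷ V = 285 nV

285 nV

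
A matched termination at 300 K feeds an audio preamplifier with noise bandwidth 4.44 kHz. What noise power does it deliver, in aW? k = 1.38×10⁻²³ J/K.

P_n = kTB = 1.38×10⁻²³ × 300 × 4.44×10³ = 1.84×10⁻¹⁷ W = 18.4 aW

18.4 aW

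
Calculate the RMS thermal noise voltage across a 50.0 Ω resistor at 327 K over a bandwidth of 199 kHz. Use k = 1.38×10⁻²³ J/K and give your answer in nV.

424 nV

V_n = √(4kTRB)
4kTRB = 4 × 1.38×10⁻²³ × 327 × 5.00×10¹ × 1.99×10⁵ = 1.80×10⁻¹³ V²
V_n = √(1.80×10⁻¹³) = 4.24×10⁻⁷ V = 424 nV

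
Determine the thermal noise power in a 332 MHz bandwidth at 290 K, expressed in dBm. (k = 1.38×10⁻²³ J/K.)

−88.8 dBm

P_n = kTB = 1.38×10⁻²³ × 290 × 3.32×10⁸ = 1.33×10⁻¹² W
In dBm: 10 log₁₀(1.33×10⁻¹² / 10⁻³) = −88.8 dBm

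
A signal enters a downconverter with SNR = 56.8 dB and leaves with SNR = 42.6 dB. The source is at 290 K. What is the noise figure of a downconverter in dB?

NF (dB) = SNR_in(dB) − SNR_out(dB) when the source is at T₀
NF = 56.8 − 42.6 = 14.2 dB

14.2 dB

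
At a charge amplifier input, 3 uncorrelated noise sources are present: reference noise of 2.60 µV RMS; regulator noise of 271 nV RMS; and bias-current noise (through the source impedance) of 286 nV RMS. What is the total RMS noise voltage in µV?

Uncorrelated sources add in power (mean-square): V_tot = √(ΣV_i²)
V_tot = √[(2.60×10⁻⁶)² + (2.71×10⁻⁷)² + (2.86×10⁻⁷)²] = 2.63×10⁻⁶ V = 2.63 µV

2.63 µV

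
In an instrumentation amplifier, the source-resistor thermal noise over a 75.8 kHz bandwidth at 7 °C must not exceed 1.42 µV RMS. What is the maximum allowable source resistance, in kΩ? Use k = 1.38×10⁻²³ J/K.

T = 7 °C + 273.15 = 280.15 K
Johnson–Nyquist: V_n = √(4kTRB) ⇒ R = V_n² / (4kTB)
4kTB = 4 × 1.38×10⁻²³ × 280.15 × 7.58×10⁴ = 1.17×10⁻¹⁵
R = (1.42×10⁻⁶)² / 1.17×10⁻¹⁵ = 1.72×10³ Ω = 1.72 kΩ

1.72 kΩ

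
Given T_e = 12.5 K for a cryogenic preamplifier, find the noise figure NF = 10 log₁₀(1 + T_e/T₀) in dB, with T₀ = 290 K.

F = 1 + T_e/T₀ = 1 + 12.5/290 = 1.0431
NF = 10 log₁₀(1.0431) = 0.183 dB

0.183 dB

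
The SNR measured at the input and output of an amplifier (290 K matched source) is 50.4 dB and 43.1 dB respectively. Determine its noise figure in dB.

7.3 dB

NF (dB) = SNR_in(dB) − SNR_out(dB) when the source is at T₀
NF = 50.4 − 43.1 = 7.3 dB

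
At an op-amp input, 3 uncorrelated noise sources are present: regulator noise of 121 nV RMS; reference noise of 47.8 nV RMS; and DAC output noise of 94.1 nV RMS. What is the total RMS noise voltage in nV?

Uncorrelated sources add in power (mean-square): V_tot = √(ΣV_i²)
V_tot = √[(1.21×10⁻⁷)² + (4.78×10⁻⁸)² + (9.41×10⁻⁸)²] = 1.61×10⁻⁷ V = 161 nV

161 nV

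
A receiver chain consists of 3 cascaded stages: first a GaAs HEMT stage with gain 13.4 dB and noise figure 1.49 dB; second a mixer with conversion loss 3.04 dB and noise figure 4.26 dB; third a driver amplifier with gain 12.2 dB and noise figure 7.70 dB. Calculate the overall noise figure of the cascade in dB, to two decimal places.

2.87 dB

Convert to linear (a loss of L dB is a gain of −L dB): F_i = 10^(NF_i/10), G_i = 10^(G_i,dB/10)
  Stage 1: F_1 = 10^(1.49/10) = 1.409, G_1 = 10^(13.4/10) = 21.88
  Stage 2: F_2 = 10^(4.26/10) = 2.667, G_2 = 10^(−3.04/10) = 0.4966
  Stage 3: F_3 = 10^(7.70/10) = 5.888, G_3 = 10^(12.2/10) = 16.60
Friis cascade:
  F = 1.409 + (2.667 − 1)/21.88 + (5.888 − 1)/10.86 = 1.935
NF = 10 log₁₀(1.935) = 2.87 dB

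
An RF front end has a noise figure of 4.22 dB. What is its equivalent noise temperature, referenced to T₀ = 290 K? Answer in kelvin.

F = 10^(4.22/10) = 2.64241
T_e = (F − 1)·T₀ = (2.64241 − 1) × 290 = 476 K

476 K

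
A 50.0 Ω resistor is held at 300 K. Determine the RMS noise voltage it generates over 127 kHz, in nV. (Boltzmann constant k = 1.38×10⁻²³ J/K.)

324 nV

V_n = √(4kTRB)
4kTRB = 4 × 1.38×10⁻²³ × 300 × 5.00×10¹ × 1.27×10⁵ = 1.05×10⁻¹³ V²
V_n = √(1.05×10⁻¹³) = 3.24×10⁻⁷ V = 324 nV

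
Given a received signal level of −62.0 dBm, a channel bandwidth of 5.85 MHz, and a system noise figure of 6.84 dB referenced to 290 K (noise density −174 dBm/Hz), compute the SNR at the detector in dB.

Noise floor: N = −174 + 10 log₁₀(B) + NF
10 log₁₀(5.85×10⁶) = 67.67 dB
N = −174 + 67.67 + 6.84 = −99.49 dBm
SNR = P_sig − N = −62.0 − (−99.49) = 37.49 dB → 37.5 dB

37.5 dB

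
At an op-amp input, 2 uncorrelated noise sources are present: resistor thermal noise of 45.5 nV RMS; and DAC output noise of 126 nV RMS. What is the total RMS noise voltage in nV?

134 nV

Uncorrelated sources add in power (mean-square): V_tot = √(ΣV_i²)
V_tot = √[(4.55×10⁻⁸)² + (1.26×10⁻⁷)²] = 1.34×10⁻⁷ V = 134 nV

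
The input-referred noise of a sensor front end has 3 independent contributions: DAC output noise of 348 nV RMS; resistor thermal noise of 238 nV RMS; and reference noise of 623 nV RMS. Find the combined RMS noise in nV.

752 nV

Uncorrelated sources add in power (mean-square): V_tot = √(ΣV_i²)
V_tot = √[(3.48×10⁻⁷)² + (2.38×10⁻⁷)² + (6.23×10⁻⁷)²] = 7.52×10⁻⁷ V = 752 nV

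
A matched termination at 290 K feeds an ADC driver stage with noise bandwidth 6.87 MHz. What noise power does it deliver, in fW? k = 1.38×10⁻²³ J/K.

27.5 fW

P_n = kTB = 1.38×10⁻²³ × 290 × 6.87×10⁶ = 2.75×10⁻¹⁴ W = 27.5 fW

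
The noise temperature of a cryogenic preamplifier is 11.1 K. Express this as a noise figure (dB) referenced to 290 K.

F = 1 + T_e/T₀ = 1 + 11.1/290 = 1.03828
NF = 10 log₁₀(1.03828) = 0.163 dB

0.163 dB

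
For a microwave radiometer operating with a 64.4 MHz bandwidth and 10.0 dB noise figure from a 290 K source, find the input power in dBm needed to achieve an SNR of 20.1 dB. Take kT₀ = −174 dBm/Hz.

Sensitivity = −174 + 10 log₁₀(B) + NF + SNR_min
= −174 + 78.09 + 10.0 + 20.1
= −65.81 dBm → −65.8 dBm

−65.8 dBm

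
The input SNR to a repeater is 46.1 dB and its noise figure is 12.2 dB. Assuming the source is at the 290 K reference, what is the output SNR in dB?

By definition F = SNR_in/SNR_out, so in dB: SNR_out = SNR_in − NF
SNR_out = 46.1 − 12.2 = 33.9 dB

33.9 dB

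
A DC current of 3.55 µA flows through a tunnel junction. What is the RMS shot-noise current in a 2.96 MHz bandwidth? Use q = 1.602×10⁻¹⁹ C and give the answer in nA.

1.83 nA

I_n = √(2qI·B)
2qI·B = 2 × 1.602×10⁻¹⁹ × 3.55×10⁻⁶ × 2.96×10⁶ = 3.37×10⁻¹⁸ A²
I_n = √(3.37×10⁻¹⁸) = 1.83×10⁻⁹ A = 1.83 nA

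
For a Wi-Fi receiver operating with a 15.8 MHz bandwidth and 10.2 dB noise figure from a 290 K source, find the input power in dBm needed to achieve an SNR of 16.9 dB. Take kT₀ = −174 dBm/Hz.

Sensitivity = −174 + 10 log₁₀(B) + NF + SNR_min
= −174 + 71.99 + 10.2 + 16.9
= −74.91 dBm → −74.9 dBm

−74.9 dBm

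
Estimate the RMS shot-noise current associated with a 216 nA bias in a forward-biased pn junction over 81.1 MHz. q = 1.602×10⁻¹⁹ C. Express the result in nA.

2.37 nA

I_n = √(2qI·B)
2qI·B = 2 × 1.602×10⁻¹⁹ × 2.16×10⁻⁷ × 8.11×10⁷ = 5.61×10⁻¹⁸ A²
I_n = √(5.61×10⁻¹⁸) = 2.37×10⁻⁹ A = 2.37 nA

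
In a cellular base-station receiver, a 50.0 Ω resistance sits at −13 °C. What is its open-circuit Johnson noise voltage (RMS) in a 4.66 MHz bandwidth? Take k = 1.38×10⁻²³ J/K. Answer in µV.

1.83 µV

T = −13 °C + 273.15 = 260.15 K
V_n = √(4kTRB)
4kTRB = 4 × 1.38×10⁻²³ × 260.15 × 5.00×10¹ × 4.66×10⁶ = 3.35×10⁻¹² V²
V_n = √(3.35×10⁻¹²) = 1.83×10⁻⁶ V = 1.83 µV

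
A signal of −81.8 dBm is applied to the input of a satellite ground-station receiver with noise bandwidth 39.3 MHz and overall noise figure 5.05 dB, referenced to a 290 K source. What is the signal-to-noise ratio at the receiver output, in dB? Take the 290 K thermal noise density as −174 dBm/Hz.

11.2 dB

Noise floor: N = −174 + 10 log₁₀(B) + NF
10 log₁₀(3.93×10⁷) = 75.94 dB
N = −174 + 75.94 + 5.05 = −93.01 dBm
SNR = P_sig − N = −81.8 − (−93.01) = 11.21 dB → 11.2 dB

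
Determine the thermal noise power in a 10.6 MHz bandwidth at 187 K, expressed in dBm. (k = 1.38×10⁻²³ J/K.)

−105.6 dBm

P_n = kTB = 1.38×10⁻²³ × 187 × 1.06×10⁷ = 2.74×10⁻¹⁴ W
In dBm: 10 log₁₀(2.74×10⁻¹⁴ / 10⁻³) = −105.6 dBm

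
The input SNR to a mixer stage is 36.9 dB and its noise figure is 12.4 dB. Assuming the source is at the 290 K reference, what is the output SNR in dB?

By definition F = SNR_in/SNR_out, so in dB: SNR_out = SNR_in − NF
SNR_out = 36.9 − 12.4 = 24.5 dB

24.5 dB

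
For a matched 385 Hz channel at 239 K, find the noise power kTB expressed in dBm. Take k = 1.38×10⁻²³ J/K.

P_n = kTB = 1.38×10⁻²³ × 239 × 3.85×10² = 1.27×10⁻¹⁸ W
In dBm: 10 log₁₀(1.27×10⁻¹⁸ / 10⁻³) = −149.0 dBm

−149.0 dBm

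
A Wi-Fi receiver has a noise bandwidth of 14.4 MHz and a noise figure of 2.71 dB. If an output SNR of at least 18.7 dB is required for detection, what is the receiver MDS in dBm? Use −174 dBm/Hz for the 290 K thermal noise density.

−81.0 dBm

Sensitivity = −174 + 10 log₁₀(B) + NF + SNR_min
= −174 + 71.58 + 2.71 + 18.7
= −81.01 dBm → −81.0 dBm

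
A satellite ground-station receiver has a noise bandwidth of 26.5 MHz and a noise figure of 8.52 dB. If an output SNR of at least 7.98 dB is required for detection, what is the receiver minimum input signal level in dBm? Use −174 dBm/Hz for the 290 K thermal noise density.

Sensitivity = −174 + 10 log₁₀(B) + NF + SNR_min
= −174 + 74.23 + 8.52 + 7.98
= −83.27 dBm → −83.3 dBm

−83.3 dBm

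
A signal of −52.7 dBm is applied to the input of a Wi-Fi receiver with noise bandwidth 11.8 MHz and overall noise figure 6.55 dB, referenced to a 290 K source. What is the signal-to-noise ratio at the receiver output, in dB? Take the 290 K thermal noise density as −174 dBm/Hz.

44.0 dB

Noise floor: N = −174 + 10 log₁₀(B) + NF
10 log₁₀(1.18×10⁷) = 70.72 dB
N = −174 + 70.72 + 6.55 = −96.73 dBm
SNR = P_sig − N = −52.7 − (−96.73) = 44.03 dB → 44.0 dB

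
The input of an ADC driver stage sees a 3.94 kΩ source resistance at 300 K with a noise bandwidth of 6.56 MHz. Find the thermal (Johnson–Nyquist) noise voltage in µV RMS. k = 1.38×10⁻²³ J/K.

20.7 µV

V_n = √(4kTRB)
4kTRB = 4 × 1.38×10⁻²³ × 300 × 3.94×10³ × 6.56×10⁶ = 4.28×10⁻¹⁰ V²
V_n = √(4.28×10⁻¹⁰) = 2.07×10⁻⁵ V = 20.7 µV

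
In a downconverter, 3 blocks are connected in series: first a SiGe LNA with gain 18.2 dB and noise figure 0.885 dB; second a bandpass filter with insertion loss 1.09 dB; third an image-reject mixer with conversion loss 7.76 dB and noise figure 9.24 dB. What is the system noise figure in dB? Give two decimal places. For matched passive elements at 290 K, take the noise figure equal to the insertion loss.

1.38 dB

Convert to linear (a loss of L dB is a gain of −L dB): F_i = 10^(NF_i/10), G_i = 10^(G_i,dB/10)
  Stage 1: F_1 = 10^(0.885/10) = 1.226, G_1 = 10^(18.2/10) = 66.07
  Stage 2: F_2 = 10^(1.09/10) = 1.285, G_2 = 10^(−1.09/10) = 0.7780
  Stage 3: F_3 = 10^(9.24/10) = 8.395, G_3 = 10^(−7.76/10) = 0.1675
Friis cascade:
  F = 1.226 + (1.285 − 1)/66.07 + (8.395 − 1)/51.40 = 1.374
NF = 10 log₁₀(1.374) = 1.38 dB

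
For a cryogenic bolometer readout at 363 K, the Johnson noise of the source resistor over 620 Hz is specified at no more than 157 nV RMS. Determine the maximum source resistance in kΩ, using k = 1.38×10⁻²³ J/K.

1.98 kΩ

Johnson–Nyquist: V_n = √(4kTRB) ⇒ R = V_n² / (4kTB)
4kTB = 4 × 1.38×10⁻²³ × 363 × 6.20×10² = 1.24×10⁻¹⁷
R = (1.57×10⁻⁷)² / 1.24×10⁻¹⁷ = 1.98×10³ Ω = 1.98 kΩ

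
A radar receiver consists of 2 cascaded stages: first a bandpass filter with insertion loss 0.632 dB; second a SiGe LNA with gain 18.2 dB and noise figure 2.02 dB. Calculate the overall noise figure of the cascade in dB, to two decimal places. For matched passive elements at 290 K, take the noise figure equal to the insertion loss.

Convert to linear (a loss of L dB is a gain of −L dB): F_i = 10^(NF_i/10), G_i = 10^(G_i,dB/10)
  Stage 1: F_1 = 10^(0.632/10) = 1.157, G_1 = 10^(−0.632/10) = 0.8646
  Stage 2: F_2 = 10^(2.02/10) = 1.592, G_2 = 10^(18.2/10) = 66.07
Friis cascade:
  F = 1.157 + (1.592 − 1)/0.8646 = 1.842
NF = 10 log₁₀(1.842) = 2.65 dB

2.65 dB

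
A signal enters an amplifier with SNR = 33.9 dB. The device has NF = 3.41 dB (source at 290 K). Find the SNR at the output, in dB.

30.49 dB

By definition F = SNR_in/SNR_out, so in dB: SNR_out = SNR_in − NF
SNR_out = 33.9 − 3.41 = 30.49 dB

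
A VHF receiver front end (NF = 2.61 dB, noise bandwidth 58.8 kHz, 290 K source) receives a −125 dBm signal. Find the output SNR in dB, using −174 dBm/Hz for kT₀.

−1.3 dB

Noise floor: N = −174 + 10 log₁₀(B) + NF
10 log₁₀(5.88×10⁴) = 47.69 dB
N = −174 + 47.69 + 2.61 = −123.70 dBm
SNR = P_sig − N = −125 − (−123.70) = −1.30 dB → −1.3 dB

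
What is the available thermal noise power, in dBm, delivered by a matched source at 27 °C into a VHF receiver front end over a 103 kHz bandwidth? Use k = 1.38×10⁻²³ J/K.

T = 27 °C + 273.15 = 300.15 K
P_n = kTB = 1.38×10⁻²³ × 300.15 × 1.03×10⁵ = 4.27×10⁻¹⁶ W
In dBm: 10 log₁₀(4.27×10⁻¹⁶ / 10⁻³) = −123.7 dBm

−123.7 dBm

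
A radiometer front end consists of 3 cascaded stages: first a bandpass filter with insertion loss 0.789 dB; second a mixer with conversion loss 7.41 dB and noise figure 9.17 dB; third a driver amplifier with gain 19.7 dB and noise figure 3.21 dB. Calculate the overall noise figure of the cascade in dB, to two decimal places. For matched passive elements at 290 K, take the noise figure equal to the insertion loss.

Convert to linear (a loss of L dB is a gain of −L dB): F_i = 10^(NF_i/10), G_i = 10^(G_i,dB/10)
  Stage 1: F_1 = 10^(0.789/10) = 1.199, G_1 = 10^(−0.789/10) = 0.8339
  Stage 2: F_2 = 10^(9.17/10) = 8.260, G_2 = 10^(−7.41/10) = 0.1816
  Stage 3: F_3 = 10^(3.21/10) = 2.094, G_3 = 10^(19.7/10) = 93.33
Friis cascade:
  F = 1.199 + (8.260 − 1)/0.8339 + (2.094 − 1)/0.1514 = 17.13
NF = 10 log₁₀(17.13) = 12.34 dB

12.34 dB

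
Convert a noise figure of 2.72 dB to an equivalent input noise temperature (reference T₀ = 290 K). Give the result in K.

252 K

F = 10^(2.72/10) = 1.87068
T_e = (F − 1)·T₀ = (1.87068 − 1) × 290 = 252 K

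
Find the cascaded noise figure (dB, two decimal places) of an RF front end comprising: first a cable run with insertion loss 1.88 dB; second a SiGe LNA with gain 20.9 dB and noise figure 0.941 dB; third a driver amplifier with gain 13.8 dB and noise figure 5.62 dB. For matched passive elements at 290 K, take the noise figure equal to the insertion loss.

2.90 dB

Convert to linear (a loss of L dB is a gain of −L dB): F_i = 10^(NF_i/10), G_i = 10^(G_i,dB/10)
  Stage 1: F_1 = 10^(1.88/10) = 1.542, G_1 = 10^(−1.88/10) = 0.6486
  Stage 2: F_2 = 10^(0.941/10) = 1.242, G_2 = 10^(20.9/10) = 123.0
  Stage 3: F_3 = 10^(5.62/10) = 3.648, G_3 = 10^(13.8/10) = 23.99
Friis cascade:
  F = 1.542 + (1.242 − 1)/0.6486 + (3.648 − 1)/79.80 = 1.948
NF = 10 log₁₀(1.948) = 2.90 dB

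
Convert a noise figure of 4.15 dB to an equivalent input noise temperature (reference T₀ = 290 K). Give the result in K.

F = 10^(4.15/10) = 2.60016
T_e = (F − 1)·T₀ = (2.60016 − 1) × 290 = 464 K

464 K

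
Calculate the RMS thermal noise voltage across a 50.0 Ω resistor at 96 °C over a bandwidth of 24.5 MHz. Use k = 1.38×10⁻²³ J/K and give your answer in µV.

5.00 µV

T = 96 °C + 273.15 = 369.15 K
V_n = √(4kTRB)
4kTRB = 4 × 1.38×10⁻²³ × 369.15 × 5.00×10¹ × 2.45×10⁷ = 2.50×10⁻¹¹ V²
V_n = √(2.50×10⁻¹¹) = 5.00×10⁻⁶ V = 5.00 µV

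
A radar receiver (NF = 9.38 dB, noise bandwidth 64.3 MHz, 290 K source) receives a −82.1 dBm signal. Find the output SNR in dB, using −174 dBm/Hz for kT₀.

4.4 dB

Noise floor: N = −174 + 10 log₁₀(B) + NF
10 log₁₀(6.43×10⁷) = 78.08 dB
N = −174 + 78.08 + 9.38 = −86.54 dBm
SNR = P_sig − N = −82.1 − (−86.54) = 4.44 dB → 4.4 dB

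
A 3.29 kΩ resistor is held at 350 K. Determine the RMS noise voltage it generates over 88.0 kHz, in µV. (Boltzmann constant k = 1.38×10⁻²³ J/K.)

2.37 µV

V_n = √(4kTRB)
4kTRB = 4 × 1.38×10⁻²³ × 350 × 3.29×10³ × 8.80×10⁴ = 5.59×10⁻¹² V²
V_n = √(5.59×10⁻¹²) = 2.37×10⁻⁶ V = 2.37 µV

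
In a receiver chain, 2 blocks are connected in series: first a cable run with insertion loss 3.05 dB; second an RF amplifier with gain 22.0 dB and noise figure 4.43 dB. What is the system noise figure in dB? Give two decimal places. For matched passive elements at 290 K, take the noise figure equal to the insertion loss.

7.48 dB

Convert to linear (a loss of L dB is a gain of −L dB): F_i = 10^(NF_i/10), G_i = 10^(G_i,dB/10)
  Stage 1: F_1 = 10^(3.05/10) = 2.018, G_1 = 10^(−3.05/10) = 0.4955
  Stage 2: F_2 = 10^(4.43/10) = 2.773, G_2 = 10^(22.0/10) = 158.5
Friis cascade:
  F = 2.018 + (2.773 − 1)/0.4955 = 5.598
NF = 10 log₁₀(5.598) = 7.48 dB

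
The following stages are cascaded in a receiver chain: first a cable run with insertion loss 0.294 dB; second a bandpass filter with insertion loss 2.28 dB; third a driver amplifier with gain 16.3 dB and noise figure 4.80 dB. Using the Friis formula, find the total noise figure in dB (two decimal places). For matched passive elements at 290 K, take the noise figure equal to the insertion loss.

Convert to linear (a loss of L dB is a gain of −L dB): F_i = 10^(NF_i/10), G_i = 10^(G_i,dB/10)
  Stage 1: F_1 = 10^(0.294/10) = 1.070, G_1 = 10^(−0.294/10) = 0.9345
  Stage 2: F_2 = 10^(2.28/10) = 1.690, G_2 = 10^(−2.28/10) = 0.5916
  Stage 3: F_3 = 10^(4.80/10) = 3.020, G_3 = 10^(16.3/10) = 42.66
Friis cascade:
  F = 1.070 + (1.690 − 1)/0.9345 + (3.020 − 1)/0.5528 = 5.463
NF = 10 log₁₀(5.463) = 7.37 dB

7.37 dB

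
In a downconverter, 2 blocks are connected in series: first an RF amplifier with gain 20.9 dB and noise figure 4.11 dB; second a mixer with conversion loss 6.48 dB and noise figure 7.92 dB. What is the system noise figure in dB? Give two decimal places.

4.18 dB

Convert to linear (a loss of L dB is a gain of −L dB): F_i = 10^(NF_i/10), G_i = 10^(G_i,dB/10)
  Stage 1: F_1 = 10^(4.11/10) = 2.576, G_1 = 10^(20.9/10) = 123.0
  Stage 2: F_2 = 10^(7.92/10) = 6.194, G_2 = 10^(−6.48/10) = 0.2249
Friis cascade:
  F = 2.576 + (6.194 − 1)/123.0 = 2.619
NF = 10 log₁₀(2.619) = 4.18 dB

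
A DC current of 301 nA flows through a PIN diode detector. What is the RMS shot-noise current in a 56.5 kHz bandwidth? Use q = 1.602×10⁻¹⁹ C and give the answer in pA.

I_n = √(2qI·B)
2qI·B = 2 × 1.602×10⁻¹⁹ × 3.01×10⁻⁷ × 5.65×10⁴ = 5.45×10⁻²¹ A²
I_n = √(5.45×10⁻²¹) = 7.38×10⁻¹¹ A = 73.8 pA

73.8 pA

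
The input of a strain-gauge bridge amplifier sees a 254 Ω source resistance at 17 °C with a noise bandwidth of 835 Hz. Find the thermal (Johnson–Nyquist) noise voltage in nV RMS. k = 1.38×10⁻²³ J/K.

T = 17 °C + 273.15 = 290.15 K
V_n = √(4kTRB)
4kTRB = 4 × 1.38×10⁻²³ × 290.15 × 2.54×10² × 8.35×10² = 3.40×10⁻¹⁵ V²
V_n = √(3.40×10⁻¹⁵) = 5.83×10⁻⁸ V = 58.3 nV

58.3 nV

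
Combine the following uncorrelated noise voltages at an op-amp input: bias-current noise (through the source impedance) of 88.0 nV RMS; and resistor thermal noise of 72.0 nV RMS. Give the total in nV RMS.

Uncorrelated sources add in power (mean-square): V_tot = √(ΣV_i²)
V_tot = √[(8.80×10⁻⁸)² + (7.20×10⁻⁸)²] = 1.14×10⁻⁷ V = 114 nV

114 nV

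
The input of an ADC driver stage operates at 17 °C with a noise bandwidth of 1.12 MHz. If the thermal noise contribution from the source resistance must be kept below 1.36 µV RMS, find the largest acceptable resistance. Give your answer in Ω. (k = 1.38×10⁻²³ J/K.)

103 Ω

T = 17 °C + 273.15 = 290.15 K
Johnson–Nyquist: V_n = √(4kTRB) ⇒ R = V_n² / (4kTB)
4kTB = 4 × 1.38×10⁻²³ × 290.15 × 1.12×10⁶ = 1.79×10⁻¹⁴
R = (1.36×10⁻⁶)² / 1.79×10⁻¹⁴ = 1.03×10² Ω = 103 Ω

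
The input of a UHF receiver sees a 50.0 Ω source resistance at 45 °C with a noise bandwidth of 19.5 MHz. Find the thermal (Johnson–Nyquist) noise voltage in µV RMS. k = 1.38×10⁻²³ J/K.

4.14 µV

T = 45 °C + 273.15 = 318.15 K
V_n = √(4kTRB)
4kTRB = 4 × 1.38×10⁻²³ × 318.15 × 5.00×10¹ × 1.95×10⁷ = 1.71×10⁻¹¹ V²
V_n = √(1.71×10⁻¹¹) = 4.14×10⁻⁶ V = 4.14 µV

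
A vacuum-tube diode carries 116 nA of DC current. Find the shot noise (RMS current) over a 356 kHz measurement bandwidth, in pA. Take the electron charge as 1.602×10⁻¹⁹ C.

115 pA

I_n = √(2qI·B)
2qI·B = 2 × 1.602×10⁻¹⁹ × 1.16×10⁻⁷ × 3.56×10⁵ = 1.32×10⁻²⁰ A²
I_n = √(1.32×10⁻²⁰) = 1.15×10⁻¹⁰ A = 115 pA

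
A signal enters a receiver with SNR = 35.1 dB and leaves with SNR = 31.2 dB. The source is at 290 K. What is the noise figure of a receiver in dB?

NF (dB) = SNR_in(dB) − SNR_out(dB) when the source is at T₀
NF = 35.1 − 31.2 = 3.9 dB

3.9 dB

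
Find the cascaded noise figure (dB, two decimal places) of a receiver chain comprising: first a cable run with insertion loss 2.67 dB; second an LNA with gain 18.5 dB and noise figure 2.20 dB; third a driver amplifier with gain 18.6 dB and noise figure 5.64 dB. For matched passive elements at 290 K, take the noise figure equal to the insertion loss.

4.97 dB

Convert to linear (a loss of L dB is a gain of −L dB): F_i = 10^(NF_i/10), G_i = 10^(G_i,dB/10)
  Stage 1: F_1 = 10^(2.67/10) = 1.849, G_1 = 10^(−2.67/10) = 0.5408
  Stage 2: F_2 = 10^(2.20/10) = 1.660, G_2 = 10^(18.5/10) = 70.79
  Stage 3: F_3 = 10^(5.64/10) = 3.664, G_3 = 10^(18.6/10) = 72.44
Friis cascade:
  F = 1.849 + (1.660 − 1)/0.5408 + (3.664 − 1)/38.28 = 3.139
NF = 10 log₁₀(3.139) = 4.97 dB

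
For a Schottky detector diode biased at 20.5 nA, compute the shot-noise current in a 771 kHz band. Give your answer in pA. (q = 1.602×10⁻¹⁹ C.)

I_n = √(2qI·B)
2qI·B = 2 × 1.602×10⁻¹⁹ × 2.05×10⁻⁸ × 7.71×10⁵ = 5.06×10⁻²¹ A²
I_n = √(5.06×10⁻²¹) = 7.12×10⁻¹¹ A = 71.2 pA

71.2 pA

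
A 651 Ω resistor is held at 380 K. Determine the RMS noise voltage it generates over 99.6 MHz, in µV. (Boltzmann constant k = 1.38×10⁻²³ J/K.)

V_n = √(4kTRB)
4kTRB = 4 × 1.38×10⁻²³ × 380 × 6.51×10² × 9.96×10⁷ = 1.36×10⁻⁹ V²
V_n = √(1.36×10⁻⁹) = 3.69×10⁻⁵ V = 36.9 µV

36.9 µV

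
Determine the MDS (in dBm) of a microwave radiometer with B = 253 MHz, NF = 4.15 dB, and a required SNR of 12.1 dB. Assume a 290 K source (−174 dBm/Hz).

Sensitivity = −174 + 10 log₁₀(B) + NF + SNR_min
= −174 + 84.03 + 4.15 + 12.1
= −73.72 dBm → −73.7 dBm

−73.7 dBm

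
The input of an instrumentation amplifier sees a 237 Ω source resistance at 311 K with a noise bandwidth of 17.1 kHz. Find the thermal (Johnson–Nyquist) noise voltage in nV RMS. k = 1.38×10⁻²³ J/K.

V_n = √(4kTRB)
4kTRB = 4 × 1.38×10⁻²³ × 311 × 2.37×10² × 1.71×10⁴ = 6.96×10⁻¹⁴ V²
V_n = √(6.96×10⁻¹⁴) = 2.64×10⁻⁷ V = 264 nV

264 nV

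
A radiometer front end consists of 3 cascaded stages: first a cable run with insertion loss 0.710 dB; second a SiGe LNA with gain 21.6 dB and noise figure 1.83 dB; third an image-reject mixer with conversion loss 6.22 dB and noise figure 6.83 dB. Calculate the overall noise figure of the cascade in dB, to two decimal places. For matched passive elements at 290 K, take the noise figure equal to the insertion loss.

Convert to linear (a loss of L dB is a gain of −L dB): F_i = 10^(NF_i/10), G_i = 10^(G_i,dB/10)
  Stage 1: F_1 = 10^(0.710/10) = 1.178, G_1 = 10^(−0.710/10) = 0.8492
  Stage 2: F_2 = 10^(1.83/10) = 1.524, G_2 = 10^(21.6/10) = 144.5
  Stage 3: F_3 = 10^(6.83/10) = 4.819, G_3 = 10^(−6.22/10) = 0.2388
Friis cascade:
  F = 1.178 + (1.524 − 1)/0.8492 + (4.819 − 1)/122.7 = 1.826
NF = 10 log₁₀(1.826) = 2.61 dB

2.61 dB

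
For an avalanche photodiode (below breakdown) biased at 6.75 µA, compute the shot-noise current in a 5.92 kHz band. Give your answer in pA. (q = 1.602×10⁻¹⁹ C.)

113 pA

I_n = √(2qI·B)
2qI·B = 2 × 1.602×10⁻¹⁹ × 6.75×10⁻⁶ × 5.92×10³ = 1.28×10⁻²⁰ A²
I_n = √(1.28×10⁻²⁰) = 1.13×10⁻¹⁰ A = 113 pA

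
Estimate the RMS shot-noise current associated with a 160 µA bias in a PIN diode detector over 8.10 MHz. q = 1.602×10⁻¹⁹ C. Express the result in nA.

I_n = √(2qI·B)
2qI·B = 2 × 1.602×10⁻¹⁹ × 1.60×10⁻⁴ × 8.10×10⁶ = 4.15×10⁻¹⁶ A²
I_n = √(4.15×10⁻¹⁶) = 2.04×10⁻⁸ A = 20.4 nA

20.4 nA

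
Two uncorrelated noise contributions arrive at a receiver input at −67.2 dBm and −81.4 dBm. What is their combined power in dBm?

−67.0 dBm

Convert to linear, add, convert back:
P₁ = 1.91×10⁻¹⁰ W, P₂ = 7.24×10⁻¹² W
P_tot = 1.98×10⁻¹⁰ W → 10 log₁₀(P_tot / 10⁻³) = −67.0 dBm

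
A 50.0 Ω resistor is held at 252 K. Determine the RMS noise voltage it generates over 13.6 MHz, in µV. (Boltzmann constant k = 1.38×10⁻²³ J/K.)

V_n = √(4kTRB)
4kTRB = 4 × 1.38×10⁻²³ × 252 × 5.00×10¹ × 1.36×10⁷ = 9.46×10⁻¹² V²
V_n = √(9.46×10⁻¹²) = 3.08×10⁻⁶ V = 3.08 µV

3.08 µV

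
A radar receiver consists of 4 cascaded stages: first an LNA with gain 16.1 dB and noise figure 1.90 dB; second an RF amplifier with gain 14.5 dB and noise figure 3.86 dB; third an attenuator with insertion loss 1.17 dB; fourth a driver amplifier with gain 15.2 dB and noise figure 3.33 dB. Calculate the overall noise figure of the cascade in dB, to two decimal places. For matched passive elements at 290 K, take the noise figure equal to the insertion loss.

Convert to linear (a loss of L dB is a gain of −L dB): F_i = 10^(NF_i/10), G_i = 10^(G_i,dB/10)
  Stage 1: F_1 = 10^(1.90/10) = 1.549, G_1 = 10^(16.1/10) = 40.74
  Stage 2: F_2 = 10^(3.86/10) = 2.432, G_2 = 10^(14.5/10) = 28.18
  Stage 3: F_3 = 10^(1.17/10) = 1.309, G_3 = 10^(−1.17/10) = 0.7638
  Stage 4: F_4 = 10^(3.33/10) = 2.153, G_4 = 10^(15.2/10) = 33.11
Friis cascade:
  F = 1.549 + (2.432 − 1)/40.74 + (1.309 − 1)/1148 + (2.153 − 1)/877.0 = 1.586
NF = 10 log₁₀(1.586) = 2.00 dB

2.00 dB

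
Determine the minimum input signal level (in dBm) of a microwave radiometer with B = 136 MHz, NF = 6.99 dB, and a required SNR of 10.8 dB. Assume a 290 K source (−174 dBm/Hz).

Sensitivity = −174 + 10 log₁₀(B) + NF + SNR_min
= −174 + 81.34 + 6.99 + 10.8
= −74.87 dBm → −74.9 dBm

−74.9 dBm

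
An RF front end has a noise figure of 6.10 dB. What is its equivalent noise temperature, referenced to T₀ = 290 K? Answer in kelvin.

F = 10^(6.10/10) = 4.0738
T_e = (F − 1)·T₀ = (4.0738 − 1) × 290 = 891 K

891 K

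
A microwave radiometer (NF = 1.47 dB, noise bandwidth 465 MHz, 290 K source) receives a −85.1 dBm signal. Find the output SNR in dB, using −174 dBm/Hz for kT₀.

0.8 dB

Noise floor: N = −174 + 10 log₁₀(B) + NF
10 log₁₀(4.65×10⁸) = 86.67 dB
N = −174 + 86.67 + 1.47 = −85.86 dBm
SNR = P_sig − N = −85.1 − (−85.86) = 0.76 dB → 0.8 dB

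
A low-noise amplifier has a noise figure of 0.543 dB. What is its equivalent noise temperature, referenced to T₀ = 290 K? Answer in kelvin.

F = 10^(0.543/10) = 1.13318
T_e = (F − 1)·T₀ = (1.13318 − 1) × 290 = 38.6 K

38.6 K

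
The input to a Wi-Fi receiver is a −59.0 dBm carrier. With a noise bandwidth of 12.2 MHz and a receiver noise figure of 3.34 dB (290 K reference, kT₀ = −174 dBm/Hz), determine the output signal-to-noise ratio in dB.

Noise floor: N = −174 + 10 log₁₀(B) + NF
10 log₁₀(1.22×10⁷) = 70.86 dB
N = −174 + 70.86 + 3.34 = −99.80 dBm
SNR = P_sig − N = −59.0 − (−99.80) = 40.80 dB → 40.8 dB

40.8 dB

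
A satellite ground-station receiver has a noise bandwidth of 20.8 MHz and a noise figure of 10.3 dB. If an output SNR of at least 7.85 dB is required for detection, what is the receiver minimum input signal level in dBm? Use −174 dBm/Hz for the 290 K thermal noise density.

Sensitivity = −174 + 10 log₁₀(B) + NF + SNR_min
= −174 + 73.18 + 10.3 + 7.85
= −82.67 dBm → −82.7 dBm

−82.7 dBm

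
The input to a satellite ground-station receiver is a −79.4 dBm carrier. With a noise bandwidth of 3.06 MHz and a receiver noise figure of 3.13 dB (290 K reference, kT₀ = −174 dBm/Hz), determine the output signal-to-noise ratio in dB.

26.6 dB

Noise floor: N = −174 + 10 log₁₀(B) + NF
10 log₁₀(3.06×10⁶) = 64.86 dB
N = −174 + 64.86 + 3.13 = −106.01 dBm
SNR = P_sig − N = −79.4 − (−106.01) = 26.61 dB → 26.6 dB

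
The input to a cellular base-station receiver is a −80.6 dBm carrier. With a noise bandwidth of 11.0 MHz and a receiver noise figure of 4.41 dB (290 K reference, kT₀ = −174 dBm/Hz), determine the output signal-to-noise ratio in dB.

18.6 dB

Noise floor: N = −174 + 10 log₁₀(B) + NF
10 log₁₀(1.10×10⁷) = 70.41 dB
N = −174 + 70.41 + 4.41 = −99.18 dBm
SNR = P_sig − N = −80.6 − (−99.18) = 18.58 dB → 18.6 dB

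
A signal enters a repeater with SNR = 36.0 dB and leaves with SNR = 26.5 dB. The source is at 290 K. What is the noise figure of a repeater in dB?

NF (dB) = SNR_in(dB) − SNR_out(dB) when the source is at T₀
NF = 36.0 − 26.5 = 9.5 dB

9.5 dB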